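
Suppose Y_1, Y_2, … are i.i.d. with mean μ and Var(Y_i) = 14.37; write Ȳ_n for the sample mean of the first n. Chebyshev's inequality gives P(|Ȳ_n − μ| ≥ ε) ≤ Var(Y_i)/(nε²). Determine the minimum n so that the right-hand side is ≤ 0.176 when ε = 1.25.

53

Require 14.37/(n·1.25²) ≤ 0.176, i.e. n ≥ 14.37/(0.176·1.25²) = 52.255.
The smallest integer n is 53.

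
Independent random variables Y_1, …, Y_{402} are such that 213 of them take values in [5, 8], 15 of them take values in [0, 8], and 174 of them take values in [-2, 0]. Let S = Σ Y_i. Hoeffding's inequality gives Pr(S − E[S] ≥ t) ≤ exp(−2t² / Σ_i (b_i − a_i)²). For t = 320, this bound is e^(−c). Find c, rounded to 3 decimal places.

57.319

Σ(b_i − a_i)² = 213·3² + 15·8² + 174·2² = 3573.
c = 2t² / 3573 = 2·320² / 3573 = 57.3188.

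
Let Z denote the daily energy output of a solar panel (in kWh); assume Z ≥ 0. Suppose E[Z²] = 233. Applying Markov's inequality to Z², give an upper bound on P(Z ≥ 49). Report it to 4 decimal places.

Since Z ≥ 0, the event {Z ≥ 49} is the same as {Z² ≥ 2401}.
Markov's inequality applied to Z² gives P(Z² ≥ 2401) ≤ E[Z²]/2401 = 233/2401 = 0.0970.

0.0970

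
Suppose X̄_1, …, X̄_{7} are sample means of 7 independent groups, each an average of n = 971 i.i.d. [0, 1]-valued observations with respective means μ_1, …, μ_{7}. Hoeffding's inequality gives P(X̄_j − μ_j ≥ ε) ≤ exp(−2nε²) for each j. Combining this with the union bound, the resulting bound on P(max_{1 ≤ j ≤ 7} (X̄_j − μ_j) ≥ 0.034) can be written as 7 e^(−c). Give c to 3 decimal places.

Union bound over the 7 events: P(max_{1 ≤ j ≤ 7} (X̄_j − μ_j) ≥ 0.034) ≤ 7·exp(−2nε²) = 7 exp(−2·971·0.034²).
So c = 2·971·0.034² = 2.2450.

2.245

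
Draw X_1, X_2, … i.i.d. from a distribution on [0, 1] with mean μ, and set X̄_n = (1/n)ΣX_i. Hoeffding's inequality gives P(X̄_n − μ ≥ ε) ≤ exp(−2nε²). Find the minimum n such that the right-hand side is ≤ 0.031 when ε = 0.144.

Require exp(−2nε²) ≤ 0.031, i.e. 2nε² ≥ ln(1/0.031) = 3.473768.
So n ≥ 3.473768 / (2·0.144²) = 83.762.
The smallest integer n is 84.

84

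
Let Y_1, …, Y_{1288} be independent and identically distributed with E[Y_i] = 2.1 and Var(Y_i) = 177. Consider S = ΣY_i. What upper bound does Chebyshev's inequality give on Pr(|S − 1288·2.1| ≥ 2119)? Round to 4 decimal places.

0.0508

Var(S) = n·Var(Y_i) = 1288·177 = 227976.
Chebyshev: Pr(|S − 1288·2.1| ≥ 2119) ≤ Var(S)/2119² = 227976/4490161 = 0.0508.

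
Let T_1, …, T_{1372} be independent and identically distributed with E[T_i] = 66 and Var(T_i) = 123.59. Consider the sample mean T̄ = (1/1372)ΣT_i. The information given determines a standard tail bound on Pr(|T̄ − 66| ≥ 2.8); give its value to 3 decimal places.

With mean and variance of each term known, Chebyshev's inequality bounds the deviation of the sum (or sample mean).
Var(T̄) = Var(T_i)/n = 123.59/1372 = 0.09008.
Chebyshev: Pr(|T̄ − 66| ≥ 2.8) ≤ Var(T̄)/(2.8)² = 123.59/(1372·2.8²) = 0.0115.

0.011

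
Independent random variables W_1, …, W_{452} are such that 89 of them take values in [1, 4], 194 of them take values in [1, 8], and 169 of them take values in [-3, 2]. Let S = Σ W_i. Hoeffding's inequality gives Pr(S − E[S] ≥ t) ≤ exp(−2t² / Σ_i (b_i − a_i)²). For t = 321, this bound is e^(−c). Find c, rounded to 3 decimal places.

14.181

Σ(b_i − a_i)² = 89·3² + 194·7² + 169·5² = 14532.
c = 2t² / 14532 = 2·321² / 14532 = 14.1813.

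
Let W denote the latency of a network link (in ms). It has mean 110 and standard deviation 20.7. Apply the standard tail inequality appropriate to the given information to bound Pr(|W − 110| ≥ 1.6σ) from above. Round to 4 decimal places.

0.3906

Mean and variance are known, so Chebyshev's inequality applies.
Chebyshev: Pr(|W − μ| ≥ t) ≤ Var(W)/t².
Var(W) = σ² = 20.7² = 428.49.
t = 1.6·20.7 = 33.12.
Bound = 428.49 / 1096.9344 = 0.3906.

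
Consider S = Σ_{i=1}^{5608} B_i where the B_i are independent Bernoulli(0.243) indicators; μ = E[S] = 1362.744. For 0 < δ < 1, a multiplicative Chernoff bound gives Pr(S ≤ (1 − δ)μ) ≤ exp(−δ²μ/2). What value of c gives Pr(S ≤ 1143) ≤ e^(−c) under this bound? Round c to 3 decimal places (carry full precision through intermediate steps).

Write 1143 = (1 − δ)μ, so δ = 1 − 1143/1362.744 = 0.1612511…
Then the exponent is δ²μ/2 = (μ − 1143)²/(2μ) = 17.716983.

17.717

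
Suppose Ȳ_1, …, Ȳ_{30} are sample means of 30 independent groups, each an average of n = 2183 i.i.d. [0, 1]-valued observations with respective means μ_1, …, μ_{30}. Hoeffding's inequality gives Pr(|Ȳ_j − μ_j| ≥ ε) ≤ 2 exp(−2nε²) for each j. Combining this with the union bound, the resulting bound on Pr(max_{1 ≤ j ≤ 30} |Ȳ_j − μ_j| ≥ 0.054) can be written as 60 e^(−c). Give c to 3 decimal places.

Union bound over the 30 events: Pr(max_{1 ≤ j ≤ 30} |Ȳ_j − μ_j| ≥ 0.054) ≤ 30·2·exp(−2nε²) = 60 exp(−2·2183·0.054²).
So c = 2·2183·0.054² = 12.7313.

12.731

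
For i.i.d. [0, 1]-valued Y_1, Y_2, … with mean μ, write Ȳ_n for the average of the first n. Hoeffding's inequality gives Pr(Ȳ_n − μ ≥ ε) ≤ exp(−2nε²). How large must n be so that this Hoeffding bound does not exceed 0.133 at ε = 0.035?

824

Require exp(−2nε²) ≤ 0.133, i.e. 2nε² ≥ ln(1/0.133) = 2.017406.
So n ≥ 2.017406 / (2·0.035²) = 823.431.
The smallest integer n is 824.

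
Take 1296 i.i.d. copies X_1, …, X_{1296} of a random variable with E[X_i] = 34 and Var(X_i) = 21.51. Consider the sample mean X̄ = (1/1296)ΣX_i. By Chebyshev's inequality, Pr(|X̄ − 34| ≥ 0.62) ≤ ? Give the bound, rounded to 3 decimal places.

Var(X̄) = Var(X_i)/n = 21.51/1296 = 0.016597.
Chebyshev: Pr(|X̄ − 34| ≥ 0.62) ≤ Var(X̄)/(0.62)² = 21.51/(1296·0.62²) = 0.0432.

0.043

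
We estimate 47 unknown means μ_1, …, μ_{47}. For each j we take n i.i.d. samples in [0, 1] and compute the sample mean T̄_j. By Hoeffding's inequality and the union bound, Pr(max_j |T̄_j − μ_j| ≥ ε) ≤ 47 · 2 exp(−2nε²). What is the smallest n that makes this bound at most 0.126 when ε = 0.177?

106

Need 2·47·exp(−2nε²) ≤ 0.126, i.e. exp(−2nε²) ≤ 0.126/94.
So 2nε² ≥ ln(94/0.126) = 6.614768.
Hence n ≥ 6.614768/(2·0.177²) = 105.569.
The smallest integer n is 106.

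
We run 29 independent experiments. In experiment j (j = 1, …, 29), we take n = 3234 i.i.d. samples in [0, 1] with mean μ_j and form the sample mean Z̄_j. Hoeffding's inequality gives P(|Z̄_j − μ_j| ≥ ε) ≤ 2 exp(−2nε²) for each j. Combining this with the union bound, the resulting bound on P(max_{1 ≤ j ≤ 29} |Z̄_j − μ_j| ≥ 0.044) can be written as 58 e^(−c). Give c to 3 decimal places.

Union bound over the 29 events: P(max_{1 ≤ j ≤ 29} |Z̄_j − μ_j| ≥ 0.044) ≤ 29·2·exp(−2nε²) = 58 exp(−2·3234·0.044²).
So c = 2·3234·0.044² = 12.5220.

12.522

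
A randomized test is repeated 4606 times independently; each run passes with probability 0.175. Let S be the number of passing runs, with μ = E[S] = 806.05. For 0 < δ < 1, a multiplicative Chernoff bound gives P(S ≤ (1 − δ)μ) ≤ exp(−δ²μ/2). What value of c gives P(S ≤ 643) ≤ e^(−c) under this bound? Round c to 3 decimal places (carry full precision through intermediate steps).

Write 643 = (1 − δ)μ, so δ = 1 − 643/806.05 = 0.2022827…
Then the exponent is δ²μ/2 = (μ − 643)²/(2μ) = 16.491100.

16.491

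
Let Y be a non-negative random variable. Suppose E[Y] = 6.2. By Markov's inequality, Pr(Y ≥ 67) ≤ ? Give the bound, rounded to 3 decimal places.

Markov's inequality: for a non-negative random variable, Pr(Y ≥ a) ≤ E[Y]/a.
Here E[Y] = 6.2 and a = 67, so the bound is 6.2/67 = 0.0925.

0.093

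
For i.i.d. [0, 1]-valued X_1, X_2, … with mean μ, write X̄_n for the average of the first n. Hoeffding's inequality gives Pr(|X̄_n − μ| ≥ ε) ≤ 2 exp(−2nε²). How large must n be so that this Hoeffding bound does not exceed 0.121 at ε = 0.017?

Require 2·exp(−2nε²) ≤ 0.121, i.e. 2nε² ≥ ln(2/0.121) = 2.805112.
So n ≥ 2.805112 / (2·0.017²) = 4853.135.
The smallest integer n is 4854.

4854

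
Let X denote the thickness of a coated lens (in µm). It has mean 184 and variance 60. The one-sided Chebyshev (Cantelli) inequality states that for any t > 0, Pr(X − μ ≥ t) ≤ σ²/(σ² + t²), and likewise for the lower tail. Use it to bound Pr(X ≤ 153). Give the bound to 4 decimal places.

Here σ² = 60 and t = 31, so σ² + t² = 1021.
Cantelli's bound: 60/1021 = 0.0588.

0.0588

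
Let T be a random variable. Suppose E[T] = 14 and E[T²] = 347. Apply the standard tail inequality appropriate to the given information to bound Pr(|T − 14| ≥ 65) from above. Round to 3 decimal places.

0.036

The first two moments determine the variance, so Chebyshev's inequality is the sharpest standard bound available.
Var(T) = E[T²] − (E[T])² = 347 − 196 = 151.
Chebyshev's inequality: Pr(|T − μ| ≥ t) ≤ Var(T)/t² = 151/4225 = 0.0357.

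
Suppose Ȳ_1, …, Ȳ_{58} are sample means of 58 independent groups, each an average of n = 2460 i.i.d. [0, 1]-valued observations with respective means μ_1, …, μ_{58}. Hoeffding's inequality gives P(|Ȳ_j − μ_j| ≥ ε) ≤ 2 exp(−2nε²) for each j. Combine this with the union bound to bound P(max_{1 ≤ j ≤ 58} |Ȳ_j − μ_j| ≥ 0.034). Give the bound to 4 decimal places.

Per-experiment Hoeffding bound: 2·exp(−2·2460·0.034²) = 2·exp(−5.68752) = 0.006776.
Union bound over 58 events: 58·0.006776 = 0.39301.

0.3930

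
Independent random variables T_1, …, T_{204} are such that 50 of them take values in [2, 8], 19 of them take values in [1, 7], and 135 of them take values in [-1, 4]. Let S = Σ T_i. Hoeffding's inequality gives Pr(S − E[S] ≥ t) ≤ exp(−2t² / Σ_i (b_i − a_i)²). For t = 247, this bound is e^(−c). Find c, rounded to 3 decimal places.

Σ(b_i − a_i)² = 50·6² + 19·6² + 135·5² = 5859.
c = 2t² / 5859 = 2·247² / 5859 = 20.8257.

20.826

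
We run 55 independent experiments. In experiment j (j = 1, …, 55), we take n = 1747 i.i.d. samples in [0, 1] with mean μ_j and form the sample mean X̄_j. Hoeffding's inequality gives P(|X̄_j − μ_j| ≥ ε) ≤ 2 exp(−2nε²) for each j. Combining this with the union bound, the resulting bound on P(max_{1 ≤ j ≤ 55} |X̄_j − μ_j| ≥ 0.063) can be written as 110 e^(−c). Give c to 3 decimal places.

13.868

Union bound over the 55 events: P(max_{1 ≤ j ≤ 55} |X̄_j − μ_j| ≥ 0.063) ≤ 55·2·exp(−2nε²) = 110 exp(−2·1747·0.063²).
So c = 2·1747·0.063² = 13.8677.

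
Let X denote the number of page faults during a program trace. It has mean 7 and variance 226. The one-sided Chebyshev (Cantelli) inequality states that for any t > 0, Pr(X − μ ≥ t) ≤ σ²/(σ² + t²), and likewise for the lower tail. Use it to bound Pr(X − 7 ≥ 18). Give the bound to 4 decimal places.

0.4109

Here σ² = 226 and t = 18, so σ² + t² = 550.
Cantelli's bound: 226/550 = 0.4109.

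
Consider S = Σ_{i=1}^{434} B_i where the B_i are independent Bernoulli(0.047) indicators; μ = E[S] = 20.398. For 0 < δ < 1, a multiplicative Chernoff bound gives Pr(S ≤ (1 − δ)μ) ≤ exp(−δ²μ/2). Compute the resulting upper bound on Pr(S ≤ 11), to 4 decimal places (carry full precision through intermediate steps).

Write 11 = (1 − δ)μ, so δ = 1 − 11/20.398 = 0.4607314…
Then the exponent is δ²μ/2 = (μ − 11)²/(2μ) = 2.164977.
Bound = exp(−2.164977) = 0.11475.

0.1148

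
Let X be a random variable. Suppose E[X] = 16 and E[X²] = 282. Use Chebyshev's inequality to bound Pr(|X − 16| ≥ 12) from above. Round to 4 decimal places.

0.1806

Var(X) = E[X²] − (E[X])² = 282 − 256 = 26.
Chebyshev's inequality: Pr(|X − μ| ≥ t) ≤ Var(X)/t² = 26/144 = 0.1806.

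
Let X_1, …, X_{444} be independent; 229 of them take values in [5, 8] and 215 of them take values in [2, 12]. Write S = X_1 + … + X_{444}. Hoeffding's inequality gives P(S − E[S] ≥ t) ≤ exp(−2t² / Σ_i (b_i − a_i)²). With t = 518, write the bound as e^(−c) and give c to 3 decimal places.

22.777

Σ(b_i − a_i)² = 229·3² + 215·10² = 23561.
c = 2t² / 23561 = 2·518² / 23561 = 22.7770.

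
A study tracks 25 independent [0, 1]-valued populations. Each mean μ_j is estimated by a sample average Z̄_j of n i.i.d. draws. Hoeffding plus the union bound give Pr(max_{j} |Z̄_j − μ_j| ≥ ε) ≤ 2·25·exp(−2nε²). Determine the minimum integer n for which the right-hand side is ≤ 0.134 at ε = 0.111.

Need 2·25·exp(−2nε²) ≤ 0.134, i.e. exp(−2nε²) ≤ 0.134/50.
So 2nε² ≥ ln(50/0.134) = 5.921938.
Hence n ≥ 5.921938/(2·0.111²) = 240.319.
The smallest integer n is 241.

241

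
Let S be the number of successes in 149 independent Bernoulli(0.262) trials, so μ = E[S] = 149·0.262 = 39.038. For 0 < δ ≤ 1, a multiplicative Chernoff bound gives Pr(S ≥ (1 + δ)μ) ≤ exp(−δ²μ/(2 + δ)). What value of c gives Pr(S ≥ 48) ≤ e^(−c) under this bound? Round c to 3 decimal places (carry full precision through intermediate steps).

Write 48 = (1 + δ)μ, so δ = 48/39.038 − 1 = 0.2295712…
Then the exponent is δ²μ/(2 + δ) = (48 − μ)² / (μ·(2 + δ)) = 0.922786.

0.923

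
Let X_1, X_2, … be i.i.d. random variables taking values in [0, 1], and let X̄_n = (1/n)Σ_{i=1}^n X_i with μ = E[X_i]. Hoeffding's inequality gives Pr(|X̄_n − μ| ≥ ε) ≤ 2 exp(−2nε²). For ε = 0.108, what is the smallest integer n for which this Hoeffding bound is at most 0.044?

164

Require 2·exp(−2nε²) ≤ 0.044, i.e. 2nε² ≥ ln(2/0.044) = 3.816713.
So n ≥ 3.816713 / (2·0.108²) = 163.611.
The smallest integer n is 164.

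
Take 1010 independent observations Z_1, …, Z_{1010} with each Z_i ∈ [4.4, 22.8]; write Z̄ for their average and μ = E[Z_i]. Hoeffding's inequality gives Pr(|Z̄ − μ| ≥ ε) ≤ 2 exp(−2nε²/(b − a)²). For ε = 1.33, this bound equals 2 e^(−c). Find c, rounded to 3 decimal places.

c = 2nε²/(b − a)² = 2·1010·1.33² / 18.4² = 10.5540.

10.554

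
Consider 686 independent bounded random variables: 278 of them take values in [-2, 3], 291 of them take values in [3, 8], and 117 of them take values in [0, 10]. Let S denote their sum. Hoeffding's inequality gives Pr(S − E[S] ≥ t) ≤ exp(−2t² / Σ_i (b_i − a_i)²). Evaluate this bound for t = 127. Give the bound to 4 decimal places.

0.2881

Σ(b_i − a_i)² = 278·5² + 291·5² + 117·10² = 25925.
Exponent = 2·127² / 25925 = 1.24428.
Bound = exp(−1.24428) = 0.28815.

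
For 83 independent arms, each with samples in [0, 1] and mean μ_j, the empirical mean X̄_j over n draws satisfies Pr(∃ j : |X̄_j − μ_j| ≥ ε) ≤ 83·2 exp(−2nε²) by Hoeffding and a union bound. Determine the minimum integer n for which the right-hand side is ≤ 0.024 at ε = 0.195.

117

Need 2·83·exp(−2nε²) ≤ 0.024, i.e. exp(−2nε²) ≤ 0.024/166.
So 2nε² ≥ ln(166/0.024) = 8.841689.
Hence n ≥ 8.841689/(2·0.195²) = 116.262.
The smallest integer n is 117.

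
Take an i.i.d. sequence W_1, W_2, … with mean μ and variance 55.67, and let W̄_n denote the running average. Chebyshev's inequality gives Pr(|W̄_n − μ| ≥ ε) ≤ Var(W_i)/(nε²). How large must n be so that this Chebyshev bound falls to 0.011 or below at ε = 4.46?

255

Require 55.67/(n·4.46²) ≤ 0.011, i.e. n ≥ 55.67/(0.011·4.46²) = 254.424.
The smallest integer n is 255.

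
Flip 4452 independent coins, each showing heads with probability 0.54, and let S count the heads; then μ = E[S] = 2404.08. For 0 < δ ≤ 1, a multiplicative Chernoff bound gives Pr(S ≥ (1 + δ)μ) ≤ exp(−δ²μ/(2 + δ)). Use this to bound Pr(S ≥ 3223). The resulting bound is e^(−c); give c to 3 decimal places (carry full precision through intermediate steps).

Write 3223 = (1 + δ)μ, so δ = 3223/2404.08 − 1 = 0.3406376…
Then the exponent is δ²μ/(2 + δ) = (3223 − μ)² / (μ·(2 + δ)) = 119.179035.

119.179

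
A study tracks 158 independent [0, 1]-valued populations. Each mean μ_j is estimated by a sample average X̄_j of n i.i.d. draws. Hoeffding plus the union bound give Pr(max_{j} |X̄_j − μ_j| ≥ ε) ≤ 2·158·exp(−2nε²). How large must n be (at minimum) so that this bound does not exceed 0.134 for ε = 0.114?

299

Need 2·158·exp(−2nε²) ≤ 0.134, i.e. exp(−2nε²) ≤ 0.134/316.
So 2nε² ≥ ln(316/0.134) = 7.765658.
Hence n ≥ 7.765658/(2·0.114²) = 298.771.
The smallest integer n is 299.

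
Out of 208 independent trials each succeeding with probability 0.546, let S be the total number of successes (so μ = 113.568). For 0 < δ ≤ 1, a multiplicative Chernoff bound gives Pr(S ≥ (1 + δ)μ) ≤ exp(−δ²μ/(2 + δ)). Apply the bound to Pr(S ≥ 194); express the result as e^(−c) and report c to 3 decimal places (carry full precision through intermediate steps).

21.034

Write 194 = (1 + δ)μ, so δ = 194/113.568 − 1 = 0.7082277…
Then the exponent is δ²μ/(2 + δ) = (194 − μ)² / (μ·(2 + δ)) = 21.033744.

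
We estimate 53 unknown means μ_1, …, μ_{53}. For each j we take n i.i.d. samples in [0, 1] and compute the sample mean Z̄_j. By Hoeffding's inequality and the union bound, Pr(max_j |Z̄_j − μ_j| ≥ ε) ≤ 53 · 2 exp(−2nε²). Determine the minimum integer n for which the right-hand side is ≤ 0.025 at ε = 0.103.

394

Need 2·53·exp(−2nε²) ≤ 0.025, i.e. exp(−2nε²) ≤ 0.025/106.
So 2nε² ≥ ln(106/0.025) = 8.352319.
Hence n ≥ 8.352319/(2·0.103²) = 393.643.
The smallest integer n is 394.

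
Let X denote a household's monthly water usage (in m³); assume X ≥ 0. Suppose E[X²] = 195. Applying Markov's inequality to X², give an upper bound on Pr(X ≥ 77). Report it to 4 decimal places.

0.0329

Since X ≥ 0, the event {X ≥ 77} is the same as {X² ≥ 5929}.
Markov's inequality applied to X² gives Pr(X² ≥ 5929) ≤ E[X²]/5929 = 195/5929 = 0.0329.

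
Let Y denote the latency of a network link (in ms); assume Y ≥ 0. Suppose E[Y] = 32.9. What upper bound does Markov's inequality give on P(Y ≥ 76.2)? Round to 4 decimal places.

Markov's inequality: for a non-negative random variable, P(Y ≥ a) ≤ E[Y]/a.
Here E[Y] = 32.9 and a = 76.2, so the bound is 32.9/76.2 = 0.4318.

0.4318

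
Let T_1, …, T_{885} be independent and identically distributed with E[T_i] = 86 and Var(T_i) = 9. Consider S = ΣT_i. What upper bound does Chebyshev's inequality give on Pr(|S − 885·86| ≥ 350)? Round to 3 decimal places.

0.065

Var(S) = n·Var(T_i) = 885·9 = 7965.
Chebyshev: Pr(|S − 885·86| ≥ 350) ≤ Var(S)/350² = 7965/122500 = 0.0650.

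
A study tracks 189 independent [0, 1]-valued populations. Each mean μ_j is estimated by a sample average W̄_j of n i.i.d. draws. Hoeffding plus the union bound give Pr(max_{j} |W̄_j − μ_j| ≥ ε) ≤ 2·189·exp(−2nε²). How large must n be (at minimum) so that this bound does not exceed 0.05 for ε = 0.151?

196

Need 2·189·exp(−2nε²) ≤ 0.05, i.e. exp(−2nε²) ≤ 0.05/378.
So 2nε² ≥ ln(378/0.05) = 8.930626.
Hence n ≥ 8.930626/(2·0.151²) = 195.838.
The smallest integer n is 196.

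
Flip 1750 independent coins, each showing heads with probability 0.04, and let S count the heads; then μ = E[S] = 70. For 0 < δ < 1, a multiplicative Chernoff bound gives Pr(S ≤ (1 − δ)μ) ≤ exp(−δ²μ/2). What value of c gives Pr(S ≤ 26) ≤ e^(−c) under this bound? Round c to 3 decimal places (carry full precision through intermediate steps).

13.829

Write 26 = (1 − δ)μ, so δ = 1 − 26/70 = 0.6285714…
Then the exponent is δ²μ/2 = (μ − 26)²/(2μ) = 13.828571.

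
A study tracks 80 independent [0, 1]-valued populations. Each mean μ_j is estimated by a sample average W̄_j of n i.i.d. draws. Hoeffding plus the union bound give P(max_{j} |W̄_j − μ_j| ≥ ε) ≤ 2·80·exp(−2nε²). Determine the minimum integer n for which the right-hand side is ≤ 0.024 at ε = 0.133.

Need 2·80·exp(−2nε²) ≤ 0.024, i.e. exp(−2nε²) ≤ 0.024/160.
So 2nε² ≥ ln(160/0.024) = 8.804875.
Hence n ≥ 8.804875/(2·0.133²) = 248.880.
The smallest integer n is 249.

249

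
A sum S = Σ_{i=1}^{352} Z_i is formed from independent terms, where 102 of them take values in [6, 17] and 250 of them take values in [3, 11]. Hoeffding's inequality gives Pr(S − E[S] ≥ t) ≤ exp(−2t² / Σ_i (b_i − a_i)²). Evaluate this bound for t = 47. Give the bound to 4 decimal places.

0.8557

Σ(b_i − a_i)² = 102·11² + 250·8² = 28342.
Exponent = 2·47² / 28342 = 0.15588.
Bound = exp(−0.15588) = 0.85566.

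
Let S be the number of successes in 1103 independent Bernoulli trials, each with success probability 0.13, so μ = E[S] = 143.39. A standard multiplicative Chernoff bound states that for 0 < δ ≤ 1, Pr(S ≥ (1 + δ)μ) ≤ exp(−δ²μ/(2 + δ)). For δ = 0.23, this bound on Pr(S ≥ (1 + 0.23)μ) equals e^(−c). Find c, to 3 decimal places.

c = δ²μ/(2 + δ) = 0.23²·143.39/(2 + 0.23) = 3.4015.

3.401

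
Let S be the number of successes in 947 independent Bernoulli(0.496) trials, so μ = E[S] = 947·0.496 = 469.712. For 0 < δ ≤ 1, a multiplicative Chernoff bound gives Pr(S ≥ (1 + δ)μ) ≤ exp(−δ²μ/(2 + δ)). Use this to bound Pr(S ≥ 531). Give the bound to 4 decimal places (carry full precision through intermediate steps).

0.0234

Write 531 = (1 + δ)μ, so δ = 531/469.712 − 1 = 0.13048…
Then the exponent is δ²μ/(2 + δ) = (531 − μ)² / (μ·(2 + δ)) = 3.753546.
Bound = exp(−3.753546) = 0.02343.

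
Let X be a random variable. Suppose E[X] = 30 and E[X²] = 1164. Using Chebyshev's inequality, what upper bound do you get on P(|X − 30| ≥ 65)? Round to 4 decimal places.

Var(X) = E[X²] − (E[X])² = 1164 − 900 = 264.
Chebyshev's inequality: P(|X − μ| ≥ t) ≤ Var(X)/t² = 264/4225 = 0.0625.

0.0625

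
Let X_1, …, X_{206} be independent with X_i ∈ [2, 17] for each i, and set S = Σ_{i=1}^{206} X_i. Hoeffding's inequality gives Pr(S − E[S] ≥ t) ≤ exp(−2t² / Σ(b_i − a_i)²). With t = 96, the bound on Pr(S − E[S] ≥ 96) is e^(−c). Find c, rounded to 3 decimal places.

0.398

Σ(b_i − a_i)² = 206·(15)² = 46350.
c = 2t²/46350 = 2·96²/46350 = 0.3977.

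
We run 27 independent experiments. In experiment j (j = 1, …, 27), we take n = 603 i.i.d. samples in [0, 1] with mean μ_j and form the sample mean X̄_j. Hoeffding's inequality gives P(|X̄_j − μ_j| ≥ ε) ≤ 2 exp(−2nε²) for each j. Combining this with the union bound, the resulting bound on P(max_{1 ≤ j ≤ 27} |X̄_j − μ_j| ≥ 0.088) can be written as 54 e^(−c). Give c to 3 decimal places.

Union bound over the 27 events: P(max_{1 ≤ j ≤ 27} |X̄_j − μ_j| ≥ 0.088) ≤ 27·2·exp(−2nε²) = 54 exp(−2·603·0.088²).
So c = 2·603·0.088² = 9.3393.

9.339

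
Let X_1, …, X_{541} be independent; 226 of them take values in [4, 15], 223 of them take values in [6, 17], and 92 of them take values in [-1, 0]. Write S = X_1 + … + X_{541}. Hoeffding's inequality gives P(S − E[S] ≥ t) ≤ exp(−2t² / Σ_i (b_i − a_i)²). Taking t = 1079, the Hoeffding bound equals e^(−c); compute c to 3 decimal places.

42.786

Σ(b_i − a_i)² = 226·11² + 223·11² + 92·1² = 54421.
c = 2t² / 54421 = 2·1079² / 54421 = 42.7865.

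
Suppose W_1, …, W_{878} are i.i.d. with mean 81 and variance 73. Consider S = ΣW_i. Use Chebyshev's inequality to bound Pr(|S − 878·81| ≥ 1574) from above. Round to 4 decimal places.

0.0259

Var(S) = n·Var(W_i) = 878·73 = 64094.
Chebyshev: Pr(|S − 878·81| ≥ 1574) ≤ Var(S)/1574² = 64094/2477476 = 0.0259.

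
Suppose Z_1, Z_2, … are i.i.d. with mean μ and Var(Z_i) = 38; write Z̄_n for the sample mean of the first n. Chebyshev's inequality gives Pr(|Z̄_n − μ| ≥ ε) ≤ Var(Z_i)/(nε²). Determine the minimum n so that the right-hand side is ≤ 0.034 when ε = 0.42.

6336

Require 38/(n·0.42²) ≤ 0.034, i.e. n ≥ 38/(0.034·0.42²) = 6335.868.
The smallest integer n is 6336.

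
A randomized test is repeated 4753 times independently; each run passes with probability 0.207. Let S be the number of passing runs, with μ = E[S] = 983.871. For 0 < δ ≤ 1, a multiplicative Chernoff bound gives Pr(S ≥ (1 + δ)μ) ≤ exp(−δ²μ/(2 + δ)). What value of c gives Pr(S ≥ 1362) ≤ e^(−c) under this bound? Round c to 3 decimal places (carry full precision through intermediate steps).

60.950

Write 1362 = (1 + δ)μ, so δ = 1362/983.871 − 1 = 0.3843278…
Then the exponent is δ²μ/(2 + δ) = (1362 − μ)² / (μ·(2 + δ)) = 60.950300.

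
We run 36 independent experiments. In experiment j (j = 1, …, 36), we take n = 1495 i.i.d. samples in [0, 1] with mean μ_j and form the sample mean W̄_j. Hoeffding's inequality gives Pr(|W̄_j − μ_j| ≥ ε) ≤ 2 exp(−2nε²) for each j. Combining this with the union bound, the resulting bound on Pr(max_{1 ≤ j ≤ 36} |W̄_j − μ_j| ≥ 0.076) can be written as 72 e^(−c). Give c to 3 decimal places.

17.270

Union bound over the 36 events: Pr(max_{1 ≤ j ≤ 36} |W̄_j − μ_j| ≥ 0.076) ≤ 36·2·exp(−2nε²) = 72 exp(−2·1495·0.076²).
So c = 2·1495·0.076² = 17.2702.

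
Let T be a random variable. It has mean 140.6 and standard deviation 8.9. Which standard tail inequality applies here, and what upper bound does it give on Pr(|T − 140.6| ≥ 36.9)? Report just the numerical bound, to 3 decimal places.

0.058

Mean and variance are known, so Chebyshev's inequality applies.
Chebyshev: Pr(|T − μ| ≥ t) ≤ Var(T)/t².
Var(T) = σ² = 8.9² = 79.21.
Bound = 79.21 / 1361.61 = 0.0582.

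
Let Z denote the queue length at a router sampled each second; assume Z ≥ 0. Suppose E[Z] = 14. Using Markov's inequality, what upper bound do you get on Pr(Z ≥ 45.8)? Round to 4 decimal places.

0.3057

Markov's inequality: for a non-negative random variable, Pr(Z ≥ a) ≤ E[Z]/a.
Here E[Z] = 14 and a = 45.8, so the bound is 14/45.8 = 0.3057.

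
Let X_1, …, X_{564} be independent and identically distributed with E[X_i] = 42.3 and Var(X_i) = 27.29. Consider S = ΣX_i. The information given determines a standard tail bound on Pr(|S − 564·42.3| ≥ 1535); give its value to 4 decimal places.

0.0065

With mean and variance of each term known, Chebyshev's inequality bounds the deviation of the sum (or sample mean).
Var(S) = n·Var(X_i) = 564·27.29 = 15391.56.
Chebyshev: Pr(|S − 564·42.3| ≥ 1535) ≤ Var(S)/1535² = 15391.56/2356225 = 0.0065.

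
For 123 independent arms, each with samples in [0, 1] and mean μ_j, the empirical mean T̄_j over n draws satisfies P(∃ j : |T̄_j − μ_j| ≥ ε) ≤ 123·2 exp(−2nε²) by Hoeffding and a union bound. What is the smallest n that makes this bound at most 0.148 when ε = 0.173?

124

Need 2·123·exp(−2nε²) ≤ 0.148, i.e. exp(−2nε²) ≤ 0.148/246.
So 2nε² ≥ ln(246/0.148) = 7.415875.
Hence n ≥ 7.415875/(2·0.173²) = 123.891.
The smallest integer n is 124.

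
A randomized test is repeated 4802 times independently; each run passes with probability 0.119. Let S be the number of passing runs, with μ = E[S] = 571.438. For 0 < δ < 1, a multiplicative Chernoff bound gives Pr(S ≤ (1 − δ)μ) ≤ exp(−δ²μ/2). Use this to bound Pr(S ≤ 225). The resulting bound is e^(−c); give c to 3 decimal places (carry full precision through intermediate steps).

105.015

Write 225 = (1 − δ)μ, so δ = 1 − 225/571.438 = 0.6062565…
Then the exponent is δ²μ/2 = (μ − 225)²/(2μ) = 105.015144.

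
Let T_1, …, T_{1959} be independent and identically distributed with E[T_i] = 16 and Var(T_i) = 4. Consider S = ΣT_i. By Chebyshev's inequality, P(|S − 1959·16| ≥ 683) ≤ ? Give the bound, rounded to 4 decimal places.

Var(S) = n·Var(T_i) = 1959·4 = 7836.
Chebyshev: P(|S − 1959·16| ≥ 683) ≤ Var(S)/683² = 7836/466489 = 0.0168.

0.0168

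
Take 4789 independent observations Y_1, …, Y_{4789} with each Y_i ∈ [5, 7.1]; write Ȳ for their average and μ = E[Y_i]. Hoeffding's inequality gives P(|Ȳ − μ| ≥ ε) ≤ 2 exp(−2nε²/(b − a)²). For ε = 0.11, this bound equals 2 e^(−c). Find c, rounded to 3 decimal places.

26.280

c = 2nε²/(b − a)² = 2·4789·0.11² / 2.1² = 26.2798.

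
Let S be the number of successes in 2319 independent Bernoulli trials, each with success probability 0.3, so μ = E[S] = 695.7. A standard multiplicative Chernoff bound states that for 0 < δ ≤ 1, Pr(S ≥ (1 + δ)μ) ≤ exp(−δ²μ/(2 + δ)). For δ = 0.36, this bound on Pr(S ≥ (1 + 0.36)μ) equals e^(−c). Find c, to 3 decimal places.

c = δ²μ/(2 + δ) = 0.36²·695.7/(2 + 0.36) = 38.2045.

38.205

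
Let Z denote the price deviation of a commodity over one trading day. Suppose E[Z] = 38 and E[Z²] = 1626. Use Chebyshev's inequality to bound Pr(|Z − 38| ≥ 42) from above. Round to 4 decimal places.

0.1032

Var(Z) = E[Z²] − (E[Z])² = 1626 − 1444 = 182.
Chebyshev's inequality: Pr(|Z − μ| ≥ t) ≤ Var(Z)/t² = 182/1764 = 0.1032.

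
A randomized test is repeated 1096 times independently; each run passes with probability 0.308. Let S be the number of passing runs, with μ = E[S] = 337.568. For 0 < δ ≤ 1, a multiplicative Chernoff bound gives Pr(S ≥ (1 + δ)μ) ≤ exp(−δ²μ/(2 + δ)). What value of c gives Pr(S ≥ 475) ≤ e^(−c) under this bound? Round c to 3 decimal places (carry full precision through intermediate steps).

Write 475 = (1 + δ)μ, so δ = 475/337.568 − 1 = 0.4071239…
Then the exponent is δ²μ/(2 + δ) = (475 − μ)² / (μ·(2 + δ)) = 23.244276.

23.244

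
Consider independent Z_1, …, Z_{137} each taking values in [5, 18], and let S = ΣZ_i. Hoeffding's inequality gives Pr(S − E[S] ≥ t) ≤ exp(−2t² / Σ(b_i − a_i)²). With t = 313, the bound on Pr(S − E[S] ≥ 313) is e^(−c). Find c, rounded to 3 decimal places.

8.463

Σ(b_i − a_i)² = 137·(13)² = 23153.
c = 2t²/23153 = 2·313²/23153 = 8.4627.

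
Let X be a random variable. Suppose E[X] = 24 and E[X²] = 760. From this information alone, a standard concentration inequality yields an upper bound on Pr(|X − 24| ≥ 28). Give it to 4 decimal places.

The first two moments determine the variance, so Chebyshev's inequality is the sharpest standard bound available.
Var(X) = E[X²] − (E[X])² = 760 − 576 = 184.
Chebyshev's inequality: Pr(|X − μ| ≥ t) ≤ Var(X)/t² = 184/784 = 0.2347.

0.2347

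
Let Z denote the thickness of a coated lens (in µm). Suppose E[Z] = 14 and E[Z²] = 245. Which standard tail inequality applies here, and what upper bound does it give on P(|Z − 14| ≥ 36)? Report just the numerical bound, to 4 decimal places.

0.0378

The first two moments determine the variance, so Chebyshev's inequality is the sharpest standard bound available.
Var(Z) = E[Z²] − (E[Z])² = 245 − 196 = 49.
Chebyshev's inequality: P(|Z − μ| ≥ t) ≤ Var(Z)/t² = 49/1296 = 0.0378.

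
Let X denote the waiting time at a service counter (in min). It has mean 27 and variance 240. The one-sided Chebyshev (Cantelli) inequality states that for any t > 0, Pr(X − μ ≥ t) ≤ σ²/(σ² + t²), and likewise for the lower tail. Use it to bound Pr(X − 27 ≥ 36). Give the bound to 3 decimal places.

Here σ² = 240 and t = 36, so σ² + t² = 1536.
Cantelli's bound: 240/1536 = 0.1562.

0.156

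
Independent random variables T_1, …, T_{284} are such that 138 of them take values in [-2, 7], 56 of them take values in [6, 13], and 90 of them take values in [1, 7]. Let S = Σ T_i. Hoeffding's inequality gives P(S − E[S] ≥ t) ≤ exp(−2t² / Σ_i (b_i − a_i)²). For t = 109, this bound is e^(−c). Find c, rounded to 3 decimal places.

1.385

Σ(b_i − a_i)² = 138·9² + 56·7² + 90·6² = 17162.
c = 2t² / 17162 = 2·109² / 17162 = 1.3846.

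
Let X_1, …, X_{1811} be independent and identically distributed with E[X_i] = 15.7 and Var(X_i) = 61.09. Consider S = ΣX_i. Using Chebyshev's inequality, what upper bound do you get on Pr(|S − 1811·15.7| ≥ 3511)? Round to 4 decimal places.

0.0090

Var(S) = n·Var(X_i) = 1811·61.09 = 110633.99.
Chebyshev: Pr(|S − 1811·15.7| ≥ 3511) ≤ Var(S)/3511² = 110633.99/12327121 = 0.0090.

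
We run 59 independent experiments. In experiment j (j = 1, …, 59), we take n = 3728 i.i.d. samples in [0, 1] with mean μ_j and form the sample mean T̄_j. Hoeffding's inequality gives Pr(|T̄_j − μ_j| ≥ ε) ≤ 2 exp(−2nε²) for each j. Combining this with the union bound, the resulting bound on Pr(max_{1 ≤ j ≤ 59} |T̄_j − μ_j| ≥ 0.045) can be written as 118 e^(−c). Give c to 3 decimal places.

Union bound over the 59 events: Pr(max_{1 ≤ j ≤ 59} |T̄_j − μ_j| ≥ 0.045) ≤ 59·2·exp(−2nε²) = 118 exp(−2·3728·0.045²).
So c = 2·3728·0.045² = 15.0984.

15.098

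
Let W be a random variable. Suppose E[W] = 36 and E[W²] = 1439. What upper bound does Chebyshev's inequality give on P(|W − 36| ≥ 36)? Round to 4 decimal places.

Var(W) = E[W²] − (E[W])² = 1439 − 1296 = 143.
Chebyshev's inequality: P(|W − μ| ≥ t) ≤ Var(W)/t² = 143/1296 = 0.1103.

0.1103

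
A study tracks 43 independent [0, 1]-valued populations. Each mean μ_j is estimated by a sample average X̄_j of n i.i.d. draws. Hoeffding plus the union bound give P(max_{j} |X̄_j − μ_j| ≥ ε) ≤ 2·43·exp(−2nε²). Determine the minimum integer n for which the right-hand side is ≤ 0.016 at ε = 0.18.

Need 2·43·exp(−2nε²) ≤ 0.016, i.e. exp(−2nε²) ≤ 0.016/86.
So 2nε² ≥ ln(86/0.016) = 8.589514.
Hence n ≥ 8.589514/(2·0.18²) = 132.554.
The smallest integer n is 133.

133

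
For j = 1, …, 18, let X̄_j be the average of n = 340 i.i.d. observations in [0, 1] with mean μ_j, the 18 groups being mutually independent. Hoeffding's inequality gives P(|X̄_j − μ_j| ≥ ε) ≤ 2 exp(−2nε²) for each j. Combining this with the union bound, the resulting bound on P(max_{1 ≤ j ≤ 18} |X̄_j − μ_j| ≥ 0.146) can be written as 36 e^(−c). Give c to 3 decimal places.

Union bound over the 18 events: P(max_{1 ≤ j ≤ 18} |X̄_j − μ_j| ≥ 0.146) ≤ 18·2·exp(−2nε²) = 36 exp(−2·340·0.146²).
So c = 2·340·0.146² = 14.4949.

14.495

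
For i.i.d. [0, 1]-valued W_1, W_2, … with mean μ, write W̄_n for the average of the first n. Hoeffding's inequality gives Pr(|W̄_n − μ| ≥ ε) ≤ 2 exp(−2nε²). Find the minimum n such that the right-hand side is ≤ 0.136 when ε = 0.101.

Require 2·exp(−2nε²) ≤ 0.136, i.e. 2nε² ≥ ln(2/0.136) = 2.688248.
So n ≥ 2.688248 / (2·0.101²) = 131.764.
The smallest integer n is 132.

132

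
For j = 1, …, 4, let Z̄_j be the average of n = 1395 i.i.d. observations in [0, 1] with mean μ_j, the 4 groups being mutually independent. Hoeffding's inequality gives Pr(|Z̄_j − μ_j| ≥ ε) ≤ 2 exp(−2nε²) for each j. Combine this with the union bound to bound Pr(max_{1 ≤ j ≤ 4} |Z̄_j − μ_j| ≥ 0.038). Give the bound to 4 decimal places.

0.1424

Per-experiment Hoeffding bound: 2·exp(−2·1395·0.038²) = 2·exp(−4.02876) = 0.035593.
Union bound over 4 events: 4·0.035593 = 0.14237.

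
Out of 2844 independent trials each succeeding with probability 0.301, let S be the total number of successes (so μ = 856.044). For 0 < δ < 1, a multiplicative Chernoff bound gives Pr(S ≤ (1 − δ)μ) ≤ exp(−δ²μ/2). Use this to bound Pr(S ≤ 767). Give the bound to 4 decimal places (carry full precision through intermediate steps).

0.0097

Write 767 = (1 − δ)μ, so δ = 1 − 767/856.044 = 0.104018…
Then the exponent is δ²μ/2 = (μ − 767)²/(2μ) = 4.631090.
Bound = exp(−4.631090) = 0.00974.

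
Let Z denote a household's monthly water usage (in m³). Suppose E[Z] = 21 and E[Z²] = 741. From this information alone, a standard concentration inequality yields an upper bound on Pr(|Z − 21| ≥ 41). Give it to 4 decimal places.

0.1785

The first two moments determine the variance, so Chebyshev's inequality is the sharpest standard bound available.
Var(Z) = E[Z²] − (E[Z])² = 741 − 441 = 300.
Chebyshev's inequality: Pr(|Z − μ| ≥ t) ≤ Var(Z)/t² = 300/1681 = 0.1785.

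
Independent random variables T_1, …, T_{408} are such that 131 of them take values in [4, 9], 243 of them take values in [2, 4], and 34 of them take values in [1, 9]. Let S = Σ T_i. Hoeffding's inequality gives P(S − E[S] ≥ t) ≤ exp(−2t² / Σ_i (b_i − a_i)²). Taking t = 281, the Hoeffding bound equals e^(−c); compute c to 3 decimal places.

Σ(b_i − a_i)² = 131·5² + 243·2² + 34·8² = 6423.
c = 2t² / 6423 = 2·281² / 6423 = 24.5870.

24.587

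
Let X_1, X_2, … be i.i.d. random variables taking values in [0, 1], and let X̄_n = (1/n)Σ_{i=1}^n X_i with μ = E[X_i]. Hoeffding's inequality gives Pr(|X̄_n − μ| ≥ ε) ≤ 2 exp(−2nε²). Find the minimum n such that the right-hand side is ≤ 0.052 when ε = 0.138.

96

Require 2·exp(−2nε²) ≤ 0.052, i.e. 2nε² ≥ ln(2/0.052) = 3.649659.
So n ≥ 3.649659 / (2·0.138²) = 95.822.
The smallest integer n is 96.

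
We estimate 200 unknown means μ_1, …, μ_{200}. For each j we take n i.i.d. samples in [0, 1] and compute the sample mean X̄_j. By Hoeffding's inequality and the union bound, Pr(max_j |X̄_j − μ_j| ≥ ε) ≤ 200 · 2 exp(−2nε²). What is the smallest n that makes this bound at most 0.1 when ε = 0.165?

153

Need 2·200·exp(−2nε²) ≤ 0.1, i.e. exp(−2nε²) ≤ 0.1/400.
So 2nε² ≥ ln(400/0.1) = 8.294050.
Hence n ≥ 8.294050/(2·0.165²) = 152.324.
The smallest integer n is 153.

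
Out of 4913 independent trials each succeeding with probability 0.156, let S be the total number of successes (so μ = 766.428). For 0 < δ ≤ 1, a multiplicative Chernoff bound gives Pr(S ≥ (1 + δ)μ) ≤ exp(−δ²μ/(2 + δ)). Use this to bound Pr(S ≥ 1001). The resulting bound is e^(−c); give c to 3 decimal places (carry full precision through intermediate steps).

Write 1001 = (1 + δ)μ, so δ = 1001/766.428 − 1 = 0.3060588…
Then the exponent is δ²μ/(2 + δ) = (1001 − μ)² / (μ·(2 + δ)) = 31.132257.

31.132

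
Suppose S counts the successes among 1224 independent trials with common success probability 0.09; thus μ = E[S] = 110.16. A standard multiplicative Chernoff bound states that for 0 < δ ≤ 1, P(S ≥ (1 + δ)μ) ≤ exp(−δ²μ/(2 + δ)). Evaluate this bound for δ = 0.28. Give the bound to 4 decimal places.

0.0226

Exponent = δ²μ/(2 + δ) = 0.28²·110.16/2.28 = 3.7880.
Bound = exp(−3.7880) = 0.02264.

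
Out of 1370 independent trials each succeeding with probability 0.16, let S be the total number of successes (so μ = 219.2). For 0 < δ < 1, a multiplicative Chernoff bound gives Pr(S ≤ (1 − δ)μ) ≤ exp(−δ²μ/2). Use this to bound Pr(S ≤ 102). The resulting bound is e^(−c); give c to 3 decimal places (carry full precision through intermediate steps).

Write 102 = (1 − δ)μ, so δ = 1 − 102/219.2 = 0.5346715…
Then the exponent is δ²μ/2 = (μ − 102)²/(2μ) = 31.331752.

31.332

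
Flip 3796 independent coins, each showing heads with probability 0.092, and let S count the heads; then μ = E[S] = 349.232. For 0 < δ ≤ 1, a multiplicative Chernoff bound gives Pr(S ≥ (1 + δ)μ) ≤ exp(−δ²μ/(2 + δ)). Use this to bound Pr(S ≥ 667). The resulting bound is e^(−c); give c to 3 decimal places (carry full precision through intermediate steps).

99.364

Write 667 = (1 + δ)μ, so δ = 667/349.232 − 1 = 0.9099052…
Then the exponent is δ²μ/(2 + δ) = (667 − μ)² / (μ·(2 + δ)) = 99.363631.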